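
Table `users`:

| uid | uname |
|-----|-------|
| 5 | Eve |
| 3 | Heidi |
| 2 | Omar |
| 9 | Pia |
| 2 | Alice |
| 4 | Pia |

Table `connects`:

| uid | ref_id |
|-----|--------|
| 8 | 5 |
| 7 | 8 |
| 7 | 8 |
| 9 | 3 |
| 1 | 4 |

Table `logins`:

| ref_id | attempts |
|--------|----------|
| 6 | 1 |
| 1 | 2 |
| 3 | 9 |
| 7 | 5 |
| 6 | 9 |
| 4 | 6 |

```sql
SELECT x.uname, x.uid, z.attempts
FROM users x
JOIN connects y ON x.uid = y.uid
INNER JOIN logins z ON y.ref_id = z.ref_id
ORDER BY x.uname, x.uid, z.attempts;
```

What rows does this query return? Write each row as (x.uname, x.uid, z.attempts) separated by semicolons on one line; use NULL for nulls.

(Pia, 9, 9)

Evaluate left to right. First `users x INNER JOIN connects y` on uid: 1 row(s).
Then INNER JOIN `logins z` on ref_id: keep only rows whose y.ref_id appears in z.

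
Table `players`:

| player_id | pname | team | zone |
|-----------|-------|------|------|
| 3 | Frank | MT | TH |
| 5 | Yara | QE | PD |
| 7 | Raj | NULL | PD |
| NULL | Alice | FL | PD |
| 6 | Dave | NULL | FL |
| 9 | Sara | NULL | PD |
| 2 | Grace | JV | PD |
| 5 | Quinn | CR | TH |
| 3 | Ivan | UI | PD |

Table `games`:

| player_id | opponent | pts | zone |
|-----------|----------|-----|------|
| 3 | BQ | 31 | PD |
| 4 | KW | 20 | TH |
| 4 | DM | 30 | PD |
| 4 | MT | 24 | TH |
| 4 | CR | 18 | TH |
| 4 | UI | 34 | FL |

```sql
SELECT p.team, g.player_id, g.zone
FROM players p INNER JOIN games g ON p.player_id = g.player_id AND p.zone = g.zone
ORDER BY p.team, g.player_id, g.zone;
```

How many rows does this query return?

1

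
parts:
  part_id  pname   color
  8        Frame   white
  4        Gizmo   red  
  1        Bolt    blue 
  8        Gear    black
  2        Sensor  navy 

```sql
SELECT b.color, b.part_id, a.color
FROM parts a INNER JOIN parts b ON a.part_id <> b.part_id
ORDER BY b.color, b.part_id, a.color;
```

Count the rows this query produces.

INNER JOIN keeps only pairs where the ON condition holds.
Matching on a.part_id <> b.part_id.
Matched pairs: 18.
Total: 18 rows.

18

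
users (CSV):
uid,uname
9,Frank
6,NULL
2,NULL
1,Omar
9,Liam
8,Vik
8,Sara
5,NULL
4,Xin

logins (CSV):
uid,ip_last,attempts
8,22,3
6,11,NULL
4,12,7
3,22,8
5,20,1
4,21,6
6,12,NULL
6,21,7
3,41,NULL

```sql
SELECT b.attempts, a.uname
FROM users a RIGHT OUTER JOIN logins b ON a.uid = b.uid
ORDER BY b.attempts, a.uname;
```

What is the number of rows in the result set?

RIGHT JOIN keeps every row from `logins`; unmatched rows get NULL for `users`'s columns.
Matching on a.uid = b.uid.
Matched pairs: 8; unmatched b rows kept: 2.
Total: 8 matched + 2 padded = 10 rows.

10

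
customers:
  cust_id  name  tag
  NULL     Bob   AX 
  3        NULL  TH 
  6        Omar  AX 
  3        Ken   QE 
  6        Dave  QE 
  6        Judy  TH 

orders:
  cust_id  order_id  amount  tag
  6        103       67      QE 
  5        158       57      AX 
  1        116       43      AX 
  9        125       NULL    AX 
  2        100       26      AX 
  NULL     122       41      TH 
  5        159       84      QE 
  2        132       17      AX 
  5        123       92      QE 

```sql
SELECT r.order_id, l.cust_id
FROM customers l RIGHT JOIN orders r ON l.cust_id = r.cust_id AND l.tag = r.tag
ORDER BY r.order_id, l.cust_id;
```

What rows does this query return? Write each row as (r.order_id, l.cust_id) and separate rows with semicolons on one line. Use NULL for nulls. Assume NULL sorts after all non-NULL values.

(100, NULL); (103, 6); (116, NULL); (122, NULL); (123, NULL); (125, NULL); (132, NULL); (158, NULL); (159, NULL)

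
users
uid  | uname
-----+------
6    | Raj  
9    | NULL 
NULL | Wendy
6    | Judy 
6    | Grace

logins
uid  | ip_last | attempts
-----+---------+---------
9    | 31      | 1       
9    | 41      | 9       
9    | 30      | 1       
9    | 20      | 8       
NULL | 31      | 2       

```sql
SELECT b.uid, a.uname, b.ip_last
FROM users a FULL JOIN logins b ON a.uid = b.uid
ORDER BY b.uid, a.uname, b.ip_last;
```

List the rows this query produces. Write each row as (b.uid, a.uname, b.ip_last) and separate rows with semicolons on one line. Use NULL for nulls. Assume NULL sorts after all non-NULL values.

FULL OUTER JOIN keeps every row from both sides; unmatched rows get NULL for the other side's columns.
Matching on a.uid = b.uid. A NULL in a compared column never satisfies the condition.
- a (uid=6) has no partner → padded with NULL.
- a (uid=9) pairs with 4 row(s) of b.
- a (uid=NULL) has no partner → padded with NULL.
- a (uid=6) has no partner → padded with NULL.
- a (uid=6) has no partner → padded with NULL.
- 1 row(s) from b found no a partner → padded with NULL.
After projecting and ordering:
b.uid | a.uname | b.ip_last
9 | NULL | 20
9 | NULL | 30
9 | NULL | 31
9 | NULL | 41
NULL | Grace | NULL
NULL | Judy | NULL
NULL | Raj | NULL
NULL | Wendy | NULL
NULL | NULL | 31

(9, NULL, 20); (9, NULL, 30); (9, NULL, 31); (9, NULL, 41); (NULL, Grace, NULL); (NULL, Judy, NULL); (NULL, Raj, NULL); (NULL, Wendy, NULL); (NULL, NULL, 31)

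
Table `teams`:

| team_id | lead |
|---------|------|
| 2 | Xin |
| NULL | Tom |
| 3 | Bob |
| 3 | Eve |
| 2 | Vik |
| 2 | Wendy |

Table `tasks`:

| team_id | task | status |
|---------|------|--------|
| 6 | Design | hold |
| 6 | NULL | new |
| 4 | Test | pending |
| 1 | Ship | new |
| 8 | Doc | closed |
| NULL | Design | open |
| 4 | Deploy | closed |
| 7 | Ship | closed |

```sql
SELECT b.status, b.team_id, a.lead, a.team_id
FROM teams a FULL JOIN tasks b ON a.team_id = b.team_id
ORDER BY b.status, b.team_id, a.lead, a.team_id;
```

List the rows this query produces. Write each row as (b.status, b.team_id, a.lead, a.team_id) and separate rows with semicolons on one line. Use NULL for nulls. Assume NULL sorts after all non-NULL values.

FULL OUTER JOIN keeps every row from both sides; unmatched rows get NULL for the other side's columns.
Matching on a.team_id = b.team_id. A NULL in a compared column never satisfies the condition.
Matched pairs: 0; unmatched a rows kept: 6; unmatched b rows kept: 8.

(closed, 4, NULL, NULL); (closed, 7, NULL, NULL); (closed, 8, NULL, NULL); (hold, 6, NULL, NULL); (new, 1, NULL, NULL); (new, 6, NULL, NULL); (open, NULL, NULL, NULL); (pending, 4, NULL, NULL); (NULL, NULL, Bob, 3); (NULL, NULL, Eve, 3); (NULL, NULL, Tom, NULL); (NULL, NULL, Vik, 2); (NULL, NULL, Wendy, 2); (NULL, NULL, Xin, 2)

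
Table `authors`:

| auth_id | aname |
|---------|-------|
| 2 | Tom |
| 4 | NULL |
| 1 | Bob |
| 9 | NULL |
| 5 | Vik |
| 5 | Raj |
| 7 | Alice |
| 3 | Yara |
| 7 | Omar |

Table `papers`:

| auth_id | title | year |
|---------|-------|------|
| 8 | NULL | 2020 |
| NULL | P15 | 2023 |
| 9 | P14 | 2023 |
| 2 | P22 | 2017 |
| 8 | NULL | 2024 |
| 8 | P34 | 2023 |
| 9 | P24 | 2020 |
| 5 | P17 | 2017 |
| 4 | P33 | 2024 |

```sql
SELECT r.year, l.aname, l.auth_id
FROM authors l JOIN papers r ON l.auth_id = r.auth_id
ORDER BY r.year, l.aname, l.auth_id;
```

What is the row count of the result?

6

INNER JOIN keeps only pairs where the ON condition holds.
Matching on l.auth_id = r.auth_id. A NULL in a compared column never satisfies the condition.
Matched pairs: 6.
Total: 6 rows.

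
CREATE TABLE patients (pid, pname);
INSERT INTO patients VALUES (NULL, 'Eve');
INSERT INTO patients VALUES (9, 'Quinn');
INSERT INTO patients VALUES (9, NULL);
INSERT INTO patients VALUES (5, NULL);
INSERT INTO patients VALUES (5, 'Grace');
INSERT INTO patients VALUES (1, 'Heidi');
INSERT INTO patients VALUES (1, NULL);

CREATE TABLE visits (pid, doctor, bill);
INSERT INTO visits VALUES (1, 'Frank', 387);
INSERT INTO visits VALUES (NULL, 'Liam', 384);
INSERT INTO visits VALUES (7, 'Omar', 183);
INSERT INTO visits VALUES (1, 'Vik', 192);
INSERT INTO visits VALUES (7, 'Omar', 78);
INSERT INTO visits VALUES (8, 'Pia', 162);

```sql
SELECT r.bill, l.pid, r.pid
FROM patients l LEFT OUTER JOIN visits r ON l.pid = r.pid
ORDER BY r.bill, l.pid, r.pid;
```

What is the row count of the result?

LEFT JOIN keeps every row from `patients`; unmatched rows get NULL for `visits`'s columns.
Matching on l.pid = r.pid. A NULL in a compared column never satisfies the condition.
Matched pairs: 4; unmatched l rows kept: 5.
Total: 4 matched + 5 padded = 9 rows.

9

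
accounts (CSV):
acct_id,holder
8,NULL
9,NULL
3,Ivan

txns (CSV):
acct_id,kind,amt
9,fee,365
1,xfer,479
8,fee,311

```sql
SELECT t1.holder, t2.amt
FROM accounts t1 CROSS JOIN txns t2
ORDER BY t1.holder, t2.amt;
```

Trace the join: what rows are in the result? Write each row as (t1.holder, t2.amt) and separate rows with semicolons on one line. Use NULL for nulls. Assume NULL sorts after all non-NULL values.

CROSS JOIN pairs every row of `accounts` with every row of `txns`: 3 × 3 = 9 rows.
After projecting and ordering:
t1.holder | t2.amt
Ivan | 311
Ivan | 365
Ivan | 479
NULL | 311
NULL | 311
NULL | 365
NULL | 365
NULL | 479
NULL | 479

(Ivan, 311); (Ivan, 365); (Ivan, 479); (NULL, 311); (NULL, 311); (NULL, 365); (NULL, 365); (NULL, 479); (NULL, 479)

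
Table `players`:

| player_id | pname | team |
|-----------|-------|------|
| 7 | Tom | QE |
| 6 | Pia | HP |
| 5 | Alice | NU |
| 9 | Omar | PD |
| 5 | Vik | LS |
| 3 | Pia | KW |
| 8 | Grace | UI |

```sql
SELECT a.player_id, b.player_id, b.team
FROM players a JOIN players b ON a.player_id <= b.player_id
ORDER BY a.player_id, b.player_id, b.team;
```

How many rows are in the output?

29

INNER JOIN keeps only pairs where the ON condition holds.
Matching on a.player_id <= b.player_id.
- a row (player_id=7): matches 3 b row(s) → 3 output row(s).
- a row (player_id=6): matches 4 b row(s) → 4 output row(s).
- a row (player_id=5): matches 6 b row(s) → 6 output row(s).
- a row (player_id=9): matches 1 b row(s) → 1 output row(s).
- a row (player_id=5): matches 6 b row(s) → 6 output row(s).
- a row (player_id=3): matches 7 b row(s) → 7 output row(s).
- a row (player_id=8): matches 2 b row(s) → 2 output row(s).
Total: 29 rows.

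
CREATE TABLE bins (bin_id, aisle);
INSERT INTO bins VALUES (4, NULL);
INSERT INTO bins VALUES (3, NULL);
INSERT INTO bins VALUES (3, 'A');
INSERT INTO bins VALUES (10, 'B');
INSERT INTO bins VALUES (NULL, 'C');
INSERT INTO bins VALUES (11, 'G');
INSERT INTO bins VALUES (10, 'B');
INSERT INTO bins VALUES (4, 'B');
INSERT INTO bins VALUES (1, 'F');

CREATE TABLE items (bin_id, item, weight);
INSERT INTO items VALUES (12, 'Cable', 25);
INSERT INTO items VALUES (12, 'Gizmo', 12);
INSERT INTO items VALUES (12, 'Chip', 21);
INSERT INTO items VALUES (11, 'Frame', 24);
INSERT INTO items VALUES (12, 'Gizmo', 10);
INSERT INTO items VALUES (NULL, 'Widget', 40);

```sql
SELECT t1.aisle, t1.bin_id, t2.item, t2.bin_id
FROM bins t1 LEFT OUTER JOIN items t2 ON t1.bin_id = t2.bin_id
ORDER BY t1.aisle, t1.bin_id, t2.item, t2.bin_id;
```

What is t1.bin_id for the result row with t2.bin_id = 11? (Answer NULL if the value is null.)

11

LEFT JOIN keeps every row from `bins`; unmatched rows get NULL for `items`'s columns.
Matching on t1.bin_id = t2.bin_id. A NULL in a compared column never satisfies the condition.
- t1 row (bin_id=4): no match → kept, t2 columns NULL.
- t1 row (bin_id=3): no match → kept, t2 columns NULL.
- t1 row (bin_id=3): no match → kept, t2 columns NULL.
- t1 row (bin_id=10): no match → kept, t2 columns NULL.
- t1 row (bin_id=NULL): no match → kept, t2 columns NULL.
- t1 row (bin_id=11): matches 1 t2 row(s) → 1 output row(s).
- t1 row (bin_id=10): no match → kept, t2 columns NULL.
- t1 row (bin_id=4): no match → kept, t2 columns NULL.
- t1 row (bin_id=1): no match → kept, t2 columns NULL.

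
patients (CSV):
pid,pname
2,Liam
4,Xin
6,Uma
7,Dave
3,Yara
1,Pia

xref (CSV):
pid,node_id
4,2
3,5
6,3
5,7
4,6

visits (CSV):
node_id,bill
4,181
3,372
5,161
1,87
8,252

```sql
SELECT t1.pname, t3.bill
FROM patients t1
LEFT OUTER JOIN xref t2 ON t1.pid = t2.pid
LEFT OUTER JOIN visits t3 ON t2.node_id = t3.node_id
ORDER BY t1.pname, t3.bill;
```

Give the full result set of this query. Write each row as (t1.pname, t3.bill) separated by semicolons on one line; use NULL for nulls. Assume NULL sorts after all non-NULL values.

Joins associate left-to-right: patients LEFT JOIN xref on pid gives 7 intermediate row(s).
Then LEFT JOIN `visits t3` on node_id: each of those 7 rows is kept; rows whose t2.node_id has no match in t3 get NULL for t3's columns.

(Dave, NULL); (Liam, NULL); (Pia, NULL); (Uma, 372); (Xin, NULL); (Xin, NULL); (Yara, 161)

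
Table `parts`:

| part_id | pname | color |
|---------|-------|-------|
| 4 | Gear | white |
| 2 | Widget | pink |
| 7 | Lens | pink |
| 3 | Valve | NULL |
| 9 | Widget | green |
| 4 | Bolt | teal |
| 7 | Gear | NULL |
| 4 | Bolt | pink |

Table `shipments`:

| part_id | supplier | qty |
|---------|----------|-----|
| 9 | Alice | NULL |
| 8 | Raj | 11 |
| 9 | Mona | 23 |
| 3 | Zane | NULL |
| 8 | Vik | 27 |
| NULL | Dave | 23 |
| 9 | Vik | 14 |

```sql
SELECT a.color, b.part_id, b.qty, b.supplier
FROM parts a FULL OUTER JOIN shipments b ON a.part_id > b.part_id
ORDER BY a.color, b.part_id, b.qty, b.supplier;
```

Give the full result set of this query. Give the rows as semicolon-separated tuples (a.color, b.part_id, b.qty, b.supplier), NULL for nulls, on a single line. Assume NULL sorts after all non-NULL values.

FULL OUTER JOIN keeps every row from both sides; unmatched rows get NULL for the other side's columns.
Matching on a.part_id > b.part_id. A NULL in a compared column never satisfies the condition.
- a (part_id=4) pairs with 1 row(s) of b.
- a (part_id=2) has no partner → padded with NULL.
- a (part_id=7) pairs with 1 row(s) of b.
- a (part_id=3) has no partner → padded with NULL.
- a (part_id=9) pairs with 3 row(s) of b.
- a (part_id=4) pairs with 1 row(s) of b.
- a (part_id=7) pairs with 1 row(s) of b.
- a (part_id=4) pairs with 1 row(s) of b.
- 4 b row(s) had no a match → kept, a columns NULL.

(green, 3, NULL, Zane); (green, 8, 11, Raj); (green, 8, 27, Vik); (pink, 3, NULL, Zane); (pink, 3, NULL, Zane); (pink, NULL, NULL, NULL); (teal, 3, NULL, Zane); (white, 3, NULL, Zane); (NULL, 3, NULL, Zane); (NULL, 9, 14, Vik); (NULL, 9, 23, Mona); (NULL, 9, NULL, Alice); (NULL, NULL, 23, Dave); (NULL, NULL, NULL, NULL)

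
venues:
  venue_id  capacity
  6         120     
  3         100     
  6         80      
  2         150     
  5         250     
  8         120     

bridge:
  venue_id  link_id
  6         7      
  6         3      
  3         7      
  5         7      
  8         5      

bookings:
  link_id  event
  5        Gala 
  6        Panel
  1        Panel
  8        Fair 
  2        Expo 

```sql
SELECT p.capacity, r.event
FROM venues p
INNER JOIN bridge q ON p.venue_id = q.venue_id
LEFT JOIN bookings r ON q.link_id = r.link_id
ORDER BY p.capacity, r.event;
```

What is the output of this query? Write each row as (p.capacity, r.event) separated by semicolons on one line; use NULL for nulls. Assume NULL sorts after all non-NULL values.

(80, NULL); (80, NULL); (100, NULL); (120, Gala); (120, NULL); (120, NULL); (250, NULL)

Joins associate left-to-right: venues INNER JOIN bridge on venue_id gives 7 intermediate row(s).
Then LEFT JOIN `bookings r` on link_id: each of those 7 rows is kept; rows whose q.link_id has no match in r get NULL for r's columns.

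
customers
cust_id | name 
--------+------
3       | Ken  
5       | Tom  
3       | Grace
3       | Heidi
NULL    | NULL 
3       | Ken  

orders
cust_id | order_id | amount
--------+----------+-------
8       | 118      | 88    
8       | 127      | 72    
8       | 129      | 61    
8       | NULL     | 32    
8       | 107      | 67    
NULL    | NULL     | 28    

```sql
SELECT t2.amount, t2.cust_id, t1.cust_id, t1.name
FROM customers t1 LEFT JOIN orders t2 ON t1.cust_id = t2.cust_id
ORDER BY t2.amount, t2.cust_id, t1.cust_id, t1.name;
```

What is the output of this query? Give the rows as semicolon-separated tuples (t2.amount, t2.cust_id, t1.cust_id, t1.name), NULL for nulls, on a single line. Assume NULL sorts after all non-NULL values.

(NULL, NULL, 3, Grace); (NULL, NULL, 3, Heidi); (NULL, NULL, 3, Ken); (NULL, NULL, 3, Ken); (NULL, NULL, 5, Tom); (NULL, NULL, NULL, NULL)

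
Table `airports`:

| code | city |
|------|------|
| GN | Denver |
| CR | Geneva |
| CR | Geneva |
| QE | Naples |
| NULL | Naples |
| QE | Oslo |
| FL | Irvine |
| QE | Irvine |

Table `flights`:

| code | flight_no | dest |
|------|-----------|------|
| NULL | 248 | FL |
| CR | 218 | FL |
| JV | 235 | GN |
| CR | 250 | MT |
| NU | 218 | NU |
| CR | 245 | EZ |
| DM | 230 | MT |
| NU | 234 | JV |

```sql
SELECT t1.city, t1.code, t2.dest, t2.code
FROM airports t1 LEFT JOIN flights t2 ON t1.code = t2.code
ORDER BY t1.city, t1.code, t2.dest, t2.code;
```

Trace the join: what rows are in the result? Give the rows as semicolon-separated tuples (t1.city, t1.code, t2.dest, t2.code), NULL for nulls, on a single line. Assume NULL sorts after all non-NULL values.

(Denver, GN, NULL, NULL); (Geneva, CR, EZ, CR); (Geneva, CR, EZ, CR); (Geneva, CR, FL, CR); (Geneva, CR, FL, CR); (Geneva, CR, MT, CR); (Geneva, CR, MT, CR); (Irvine, FL, NULL, NULL); (Irvine, QE, NULL, NULL); (Naples, QE, NULL, NULL); (Naples, NULL, NULL, NULL); (Oslo, QE, NULL, NULL)

LEFT JOIN keeps every row from `airports`; unmatched rows get NULL for `flights`'s columns.
Matching on t1.code = t2.code. A NULL in a compared column never satisfies the condition.
Matched pairs: 6; unmatched t1 rows kept: 6.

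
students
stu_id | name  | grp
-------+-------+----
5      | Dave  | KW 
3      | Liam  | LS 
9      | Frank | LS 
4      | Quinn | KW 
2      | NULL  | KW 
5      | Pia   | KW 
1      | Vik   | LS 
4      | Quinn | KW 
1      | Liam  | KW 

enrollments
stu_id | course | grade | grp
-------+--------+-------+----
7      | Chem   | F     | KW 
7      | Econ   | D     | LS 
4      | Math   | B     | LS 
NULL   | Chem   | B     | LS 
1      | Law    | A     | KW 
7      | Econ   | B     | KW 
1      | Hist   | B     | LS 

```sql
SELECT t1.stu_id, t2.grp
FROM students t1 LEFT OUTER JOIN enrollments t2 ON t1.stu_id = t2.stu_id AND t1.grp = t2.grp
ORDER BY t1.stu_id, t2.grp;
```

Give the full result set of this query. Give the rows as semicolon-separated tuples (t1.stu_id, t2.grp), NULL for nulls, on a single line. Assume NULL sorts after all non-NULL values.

LEFT JOIN keeps every row from `students`; unmatched rows get NULL for `enrollments`'s columns.
Matching on t1.stu_id = t2.stu_id AND t1.grp = t2.grp. A NULL in a compared column never satisfies the condition.
- t1[0] stu_id=5, grp=KW → no match; kept with NULLs on the t2 side.
- t1[1] stu_id=3, grp=LS → no match; kept with NULLs on the t2 side.
- t1[2] stu_id=9, grp=LS → no match; kept with NULLs on the t2 side.
- t1[3] stu_id=4, grp=KW → no match; kept with NULLs on the t2 side.
- t1[4] stu_id=2, grp=KW → no match; kept with NULLs on the t2 side.
- t1[5] stu_id=5, grp=KW → no match; kept with NULLs on the t2 side.
- t1[6] stu_id=1, grp=LS → 1 match(es) in t2 → 1 row(s).
- t1[7] stu_id=4, grp=KW → no match; kept with NULLs on the t2 side.
- t1[8] stu_id=1, grp=KW → 1 match(es) in t2 → 1 row(s).
After projecting and ordering:
t1.stu_id | t2.grp
1 | KW
1 | LS
2 | NULL
3 | NULL
4 | NULL
4 | NULL
5 | NULL
5 | NULL
9 | NULL

(1, KW); (1, LS); (2, NULL); (3, NULL); (4, NULL); (4, NULL); (5, NULL); (5, NULL); (9, NULL)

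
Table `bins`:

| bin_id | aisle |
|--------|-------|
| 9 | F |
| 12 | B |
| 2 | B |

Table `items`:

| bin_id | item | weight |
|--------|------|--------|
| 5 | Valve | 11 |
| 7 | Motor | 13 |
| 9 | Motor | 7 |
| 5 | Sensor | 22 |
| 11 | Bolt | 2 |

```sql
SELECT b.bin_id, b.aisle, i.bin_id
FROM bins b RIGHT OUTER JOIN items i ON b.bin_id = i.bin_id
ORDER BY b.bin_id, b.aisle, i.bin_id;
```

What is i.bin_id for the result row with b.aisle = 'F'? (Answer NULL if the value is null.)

RIGHT JOIN keeps every row from `items`; unmatched rows get NULL for `bins`'s columns.
Matching on b.bin_id = i.bin_id.
- b row (bin_id=9): matches 1 i row(s) → 1 output row(s).
- b row (bin_id=12): no match.
- b row (bin_id=2): no match.
- 4 row(s) from i found no b partner → padded with NULL.

9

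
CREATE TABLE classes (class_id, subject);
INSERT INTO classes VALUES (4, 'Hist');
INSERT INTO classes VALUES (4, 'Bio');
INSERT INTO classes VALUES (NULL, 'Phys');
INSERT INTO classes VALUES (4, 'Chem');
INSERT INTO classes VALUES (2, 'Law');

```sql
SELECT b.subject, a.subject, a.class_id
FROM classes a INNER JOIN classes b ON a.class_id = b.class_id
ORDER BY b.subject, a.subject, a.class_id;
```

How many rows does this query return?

10

INNER JOIN keeps only pairs where the ON condition holds.
Matching on a.class_id = b.class_id. A NULL in a compared column never satisfies the condition.
- a[0] class_id=4 → 3 match(es) in b → 3 row(s).
- a[1] class_id=4 → 3 match(es) in b → 3 row(s).
- a[2] class_id=NULL → no match; dropped.
- a[3] class_id=4 → 3 match(es) in b → 3 row(s).
- a[4] class_id=2 → 1 match(es) in b → 1 row(s).
Total: 10 rows.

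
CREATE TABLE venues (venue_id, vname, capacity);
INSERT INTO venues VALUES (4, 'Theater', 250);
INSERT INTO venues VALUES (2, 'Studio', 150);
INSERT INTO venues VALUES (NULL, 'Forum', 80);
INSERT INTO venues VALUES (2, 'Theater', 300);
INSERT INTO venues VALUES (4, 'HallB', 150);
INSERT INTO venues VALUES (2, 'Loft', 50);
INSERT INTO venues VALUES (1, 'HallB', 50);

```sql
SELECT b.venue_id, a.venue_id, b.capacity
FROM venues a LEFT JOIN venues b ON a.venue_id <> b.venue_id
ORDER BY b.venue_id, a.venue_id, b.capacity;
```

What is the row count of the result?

23

LEFT JOIN keeps every row from `venues a`; unmatched rows get NULL for `venues b`'s columns.
Matching on a.venue_id <> b.venue_id. A NULL in a compared column never satisfies the condition.
Matched pairs: 22; unmatched a rows kept: 1.
Total: 22 matched + 1 padded = 23 rows.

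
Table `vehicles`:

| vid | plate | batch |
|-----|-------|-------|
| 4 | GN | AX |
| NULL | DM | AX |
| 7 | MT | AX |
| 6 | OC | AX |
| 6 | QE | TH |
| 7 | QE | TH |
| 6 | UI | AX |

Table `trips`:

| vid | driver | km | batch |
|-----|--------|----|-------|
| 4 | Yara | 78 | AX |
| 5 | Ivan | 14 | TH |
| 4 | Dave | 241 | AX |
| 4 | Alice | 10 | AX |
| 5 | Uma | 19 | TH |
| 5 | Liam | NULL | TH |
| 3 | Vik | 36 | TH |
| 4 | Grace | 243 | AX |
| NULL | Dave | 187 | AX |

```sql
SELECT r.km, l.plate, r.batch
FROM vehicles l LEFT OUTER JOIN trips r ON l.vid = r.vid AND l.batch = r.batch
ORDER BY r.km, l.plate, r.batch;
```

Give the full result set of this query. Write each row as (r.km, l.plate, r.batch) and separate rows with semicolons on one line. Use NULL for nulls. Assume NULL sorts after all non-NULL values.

(10, GN, AX); (78, GN, AX); (241, GN, AX); (243, GN, AX); (NULL, DM, NULL); (NULL, MT, NULL); (NULL, OC, NULL); (NULL, QE, NULL); (NULL, QE, NULL); (NULL, UI, NULL)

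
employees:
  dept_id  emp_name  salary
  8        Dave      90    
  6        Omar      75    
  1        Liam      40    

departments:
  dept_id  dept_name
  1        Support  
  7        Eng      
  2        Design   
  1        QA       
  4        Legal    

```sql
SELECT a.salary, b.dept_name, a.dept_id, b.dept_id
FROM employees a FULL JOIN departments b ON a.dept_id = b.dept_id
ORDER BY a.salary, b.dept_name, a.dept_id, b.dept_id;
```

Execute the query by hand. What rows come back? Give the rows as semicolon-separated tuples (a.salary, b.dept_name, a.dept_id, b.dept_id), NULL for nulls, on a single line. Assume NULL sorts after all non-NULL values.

(40, QA, 1, 1); (40, Support, 1, 1); (75, NULL, 6, NULL); (90, NULL, 8, NULL); (NULL, Design, NULL, 2); (NULL, Eng, NULL, 7); (NULL, Legal, NULL, 4)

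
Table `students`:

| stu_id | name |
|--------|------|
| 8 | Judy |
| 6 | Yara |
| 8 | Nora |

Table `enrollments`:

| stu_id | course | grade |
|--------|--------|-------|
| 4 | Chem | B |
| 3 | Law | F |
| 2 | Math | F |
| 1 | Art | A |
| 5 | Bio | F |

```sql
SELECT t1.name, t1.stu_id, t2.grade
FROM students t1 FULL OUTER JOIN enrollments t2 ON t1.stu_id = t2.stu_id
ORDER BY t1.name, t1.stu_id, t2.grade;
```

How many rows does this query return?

FULL OUTER JOIN keeps every row from both sides; unmatched rows get NULL for the other side's columns.
Matching on t1.stu_id = t2.stu_id.
Matched pairs: 0; unmatched t1 rows kept: 3; unmatched t2 rows kept: 5.
Total: 0 matched + 8 padded = 8 rows.

8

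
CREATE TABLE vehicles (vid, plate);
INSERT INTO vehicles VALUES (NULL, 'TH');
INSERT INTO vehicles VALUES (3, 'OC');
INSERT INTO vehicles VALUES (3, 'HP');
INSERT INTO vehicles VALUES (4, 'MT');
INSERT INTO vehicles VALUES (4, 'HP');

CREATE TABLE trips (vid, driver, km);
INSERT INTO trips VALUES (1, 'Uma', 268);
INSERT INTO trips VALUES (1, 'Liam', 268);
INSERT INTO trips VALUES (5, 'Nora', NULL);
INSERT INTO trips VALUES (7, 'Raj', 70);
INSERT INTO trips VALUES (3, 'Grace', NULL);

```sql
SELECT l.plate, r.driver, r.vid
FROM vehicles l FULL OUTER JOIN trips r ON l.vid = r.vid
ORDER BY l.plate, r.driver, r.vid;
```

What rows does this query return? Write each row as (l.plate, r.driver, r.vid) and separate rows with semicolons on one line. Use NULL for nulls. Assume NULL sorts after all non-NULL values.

FULL OUTER JOIN keeps every row from both sides; unmatched rows get NULL for the other side's columns.
Matching on l.vid = r.vid. A NULL in a compared column never satisfies the condition.
- vid=NULL: no r row matches, row kept with r columns NULL.
- vid=3: 1 matching r row(s), so 1 row(s) emitted.
- vid=3: 1 matching r row(s), so 1 row(s) emitted.
- vid=4: no r row matches, row kept with r columns NULL.
- vid=4: no r row matches, row kept with r columns NULL.
- 4 row(s) from r found no l partner → padded with NULL.
After projecting and ordering:
l.plate | r.driver | r.vid
HP | Grace | 3
HP | NULL | NULL
MT | NULL | NULL
OC | Grace | 3
TH | NULL | NULL
NULL | Liam | 1
NULL | Nora | 5
NULL | Raj | 7
NULL | Uma | 1

(HP, Grace, 3); (HP, NULL, NULL); (MT, NULL, NULL); (OC, Grace, 3); (TH, NULL, NULL); (NULL, Liam, 1); (NULL, Nora, 5); (NULL, Raj, 7); (NULL, Uma, 1)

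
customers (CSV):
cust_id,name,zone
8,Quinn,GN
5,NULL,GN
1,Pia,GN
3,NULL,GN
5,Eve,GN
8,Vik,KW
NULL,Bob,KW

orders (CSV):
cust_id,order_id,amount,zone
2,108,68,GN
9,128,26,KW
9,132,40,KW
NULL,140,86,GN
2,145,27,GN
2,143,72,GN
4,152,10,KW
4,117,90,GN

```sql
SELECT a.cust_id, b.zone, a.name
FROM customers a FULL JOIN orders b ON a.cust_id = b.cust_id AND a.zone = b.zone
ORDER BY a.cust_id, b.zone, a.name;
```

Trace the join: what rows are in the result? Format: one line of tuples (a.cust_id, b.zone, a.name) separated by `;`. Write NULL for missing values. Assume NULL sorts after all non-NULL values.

(1, NULL, Pia); (3, NULL, NULL); (5, NULL, Eve); (5, NULL, NULL); (8, NULL, Quinn); (8, NULL, Vik); (NULL, GN, NULL); (NULL, GN, NULL); (NULL, GN, NULL); (NULL, GN, NULL); (NULL, GN, NULL); (NULL, KW, NULL); (NULL, KW, NULL); (NULL, KW, NULL); (NULL, NULL, Bob)

FULL OUTER JOIN keeps every row from both sides; unmatched rows get NULL for the other side's columns.
Matching on a.cust_id = b.cust_id AND a.zone = b.zone. A NULL in a compared column never satisfies the condition.
- cust_id=8, zone=GN: no b row matches, row kept with b columns NULL.
- cust_id=5, zone=GN: no b row matches, row kept with b columns NULL.
- cust_id=1, zone=GN: no b row matches, row kept with b columns NULL.
- cust_id=3, zone=GN: no b row matches, row kept with b columns NULL.
- cust_id=5, zone=GN: no b row matches, row kept with b columns NULL.
- cust_id=8, zone=KW: no b row matches, row kept with b columns NULL.
- cust_id=NULL, zone=KW: no b row matches, row kept with b columns NULL.
- 8 b row(s) had no a match → kept, a columns NULL.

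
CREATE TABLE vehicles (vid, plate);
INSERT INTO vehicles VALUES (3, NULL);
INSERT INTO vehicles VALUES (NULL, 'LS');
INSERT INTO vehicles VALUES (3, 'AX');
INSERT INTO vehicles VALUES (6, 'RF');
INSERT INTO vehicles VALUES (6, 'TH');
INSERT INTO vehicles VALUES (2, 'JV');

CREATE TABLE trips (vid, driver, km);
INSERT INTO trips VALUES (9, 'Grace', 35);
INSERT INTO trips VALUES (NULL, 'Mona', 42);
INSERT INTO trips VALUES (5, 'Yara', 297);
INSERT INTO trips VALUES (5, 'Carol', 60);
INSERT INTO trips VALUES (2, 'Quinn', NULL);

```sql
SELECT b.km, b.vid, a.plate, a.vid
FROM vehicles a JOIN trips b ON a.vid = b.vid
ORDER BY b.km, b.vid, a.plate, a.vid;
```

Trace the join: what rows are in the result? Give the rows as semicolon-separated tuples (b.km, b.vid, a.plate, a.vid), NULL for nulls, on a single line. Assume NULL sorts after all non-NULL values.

(NULL, 2, JV, 2)

INNER JOIN keeps only pairs where the ON condition holds.
Matching on a.vid = b.vid. A NULL in a compared column never satisfies the condition.
Matched pairs: 1.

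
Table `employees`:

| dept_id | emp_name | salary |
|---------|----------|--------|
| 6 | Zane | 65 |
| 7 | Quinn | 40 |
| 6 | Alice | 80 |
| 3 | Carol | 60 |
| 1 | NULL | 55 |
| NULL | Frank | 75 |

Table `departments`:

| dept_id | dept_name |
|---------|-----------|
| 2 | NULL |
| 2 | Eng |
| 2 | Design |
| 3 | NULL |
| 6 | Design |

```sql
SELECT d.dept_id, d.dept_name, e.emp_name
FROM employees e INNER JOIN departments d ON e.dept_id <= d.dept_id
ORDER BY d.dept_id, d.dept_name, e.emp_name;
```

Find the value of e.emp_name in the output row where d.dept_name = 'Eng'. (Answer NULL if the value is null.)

INNER JOIN keeps only pairs where the ON condition holds.
Matching on e.dept_id <= d.dept_id. A NULL in a compared column never satisfies the condition.
Matched pairs: 9.

NULL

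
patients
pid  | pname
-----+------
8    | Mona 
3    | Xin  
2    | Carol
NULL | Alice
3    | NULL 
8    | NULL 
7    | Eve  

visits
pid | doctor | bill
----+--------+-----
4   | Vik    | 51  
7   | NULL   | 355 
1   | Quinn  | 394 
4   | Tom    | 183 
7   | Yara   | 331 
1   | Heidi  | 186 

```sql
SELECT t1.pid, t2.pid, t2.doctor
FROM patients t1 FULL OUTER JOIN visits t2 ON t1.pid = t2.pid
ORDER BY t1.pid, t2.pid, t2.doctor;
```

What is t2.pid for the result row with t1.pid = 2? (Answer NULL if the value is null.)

FULL OUTER JOIN keeps every row from both sides; unmatched rows get NULL for the other side's columns.
Matching on t1.pid = t2.pid. A NULL in a compared column never satisfies the condition.
- pid=8: no t2 row matches, row kept with t2 columns NULL.
- pid=3: no t2 row matches, row kept with t2 columns NULL.
- pid=2: no t2 row matches, row kept with t2 columns NULL.
- pid=NULL: no t2 row matches, row kept with t2 columns NULL.
- pid=3: no t2 row matches, row kept with t2 columns NULL.
- pid=8: no t2 row matches, row kept with t2 columns NULL.
- pid=7: 2 matching t2 row(s), so 2 row(s) emitted.
- 4 t2 row(s) had no t1 match → kept, t1 columns NULL.

NULL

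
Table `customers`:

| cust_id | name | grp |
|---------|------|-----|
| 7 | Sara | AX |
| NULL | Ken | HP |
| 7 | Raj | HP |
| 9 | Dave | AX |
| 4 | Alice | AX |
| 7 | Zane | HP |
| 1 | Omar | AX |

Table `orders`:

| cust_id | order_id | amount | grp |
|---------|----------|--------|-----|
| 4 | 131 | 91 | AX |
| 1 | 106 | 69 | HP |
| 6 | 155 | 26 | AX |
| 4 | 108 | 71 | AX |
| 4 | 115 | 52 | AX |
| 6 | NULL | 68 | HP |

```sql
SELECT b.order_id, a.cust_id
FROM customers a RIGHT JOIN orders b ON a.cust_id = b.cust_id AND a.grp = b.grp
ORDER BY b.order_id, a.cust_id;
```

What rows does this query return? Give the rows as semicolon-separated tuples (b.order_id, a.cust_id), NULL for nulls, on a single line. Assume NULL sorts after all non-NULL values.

(106, NULL); (108, 4); (115, 4); (131, 4); (155, NULL); (NULL, NULL)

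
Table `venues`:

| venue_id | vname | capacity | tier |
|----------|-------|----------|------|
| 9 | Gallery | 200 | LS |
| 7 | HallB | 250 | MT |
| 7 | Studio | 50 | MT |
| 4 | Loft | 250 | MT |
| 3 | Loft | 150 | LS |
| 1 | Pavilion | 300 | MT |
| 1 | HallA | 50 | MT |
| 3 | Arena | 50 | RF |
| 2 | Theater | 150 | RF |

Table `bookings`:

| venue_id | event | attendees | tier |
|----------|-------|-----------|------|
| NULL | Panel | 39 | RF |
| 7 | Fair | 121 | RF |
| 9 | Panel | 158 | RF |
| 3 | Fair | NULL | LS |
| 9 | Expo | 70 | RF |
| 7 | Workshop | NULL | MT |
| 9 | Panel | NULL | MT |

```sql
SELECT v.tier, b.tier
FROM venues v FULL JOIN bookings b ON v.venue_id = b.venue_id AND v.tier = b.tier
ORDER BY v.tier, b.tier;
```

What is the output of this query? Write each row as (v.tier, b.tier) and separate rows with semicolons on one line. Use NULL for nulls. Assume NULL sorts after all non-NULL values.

(LS, LS); (LS, NULL); (MT, MT); (MT, MT); (MT, NULL); (MT, NULL); (MT, NULL); (RF, NULL); (RF, NULL); (NULL, MT); (NULL, RF); (NULL, RF); (NULL, RF); (NULL, RF)

FULL OUTER JOIN keeps every row from both sides; unmatched rows get NULL for the other side's columns.
Matching on v.venue_id = b.venue_id AND v.tier = b.tier. A NULL in a compared column never satisfies the condition.
- venue_id=9, tier=LS: no b row matches, row kept with b columns NULL.
- venue_id=7, tier=MT: 1 matching b row(s), so 1 row(s) emitted.
- venue_id=7, tier=MT: 1 matching b row(s), so 1 row(s) emitted.
- venue_id=4, tier=MT: no b row matches, row kept with b columns NULL.
- venue_id=3, tier=LS: 1 matching b row(s), so 1 row(s) emitted.
- venue_id=1, tier=MT: no b row matches, row kept with b columns NULL.
- venue_id=1, tier=MT: no b row matches, row kept with b columns NULL.
- venue_id=3, tier=RF: no b row matches, row kept with b columns NULL.
- venue_id=2, tier=RF: no b row matches, row kept with b columns NULL.
- 5 b row(s) had no v match → kept, v columns NULL.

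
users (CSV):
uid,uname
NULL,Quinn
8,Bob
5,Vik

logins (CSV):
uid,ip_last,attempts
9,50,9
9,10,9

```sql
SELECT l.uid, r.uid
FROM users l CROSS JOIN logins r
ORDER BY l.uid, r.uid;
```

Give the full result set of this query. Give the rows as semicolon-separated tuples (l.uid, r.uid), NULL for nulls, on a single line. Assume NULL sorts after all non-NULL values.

(5, 9); (5, 9); (8, 9); (8, 9); (NULL, 9); (NULL, 9)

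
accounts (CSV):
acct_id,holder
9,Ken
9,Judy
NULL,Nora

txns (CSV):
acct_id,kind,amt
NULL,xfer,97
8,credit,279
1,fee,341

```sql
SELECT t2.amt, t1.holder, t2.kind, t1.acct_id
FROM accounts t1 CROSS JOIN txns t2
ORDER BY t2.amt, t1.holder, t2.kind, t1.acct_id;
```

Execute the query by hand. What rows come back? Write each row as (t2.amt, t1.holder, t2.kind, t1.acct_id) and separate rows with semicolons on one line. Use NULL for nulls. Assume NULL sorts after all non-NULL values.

(97, Judy, xfer, 9); (97, Ken, xfer, 9); (97, Nora, xfer, NULL); (279, Judy, credit, 9); (279, Ken, credit, 9); (279, Nora, credit, NULL); (341, Judy, fee, 9); (341, Ken, fee, 9); (341, Nora, fee, NULL)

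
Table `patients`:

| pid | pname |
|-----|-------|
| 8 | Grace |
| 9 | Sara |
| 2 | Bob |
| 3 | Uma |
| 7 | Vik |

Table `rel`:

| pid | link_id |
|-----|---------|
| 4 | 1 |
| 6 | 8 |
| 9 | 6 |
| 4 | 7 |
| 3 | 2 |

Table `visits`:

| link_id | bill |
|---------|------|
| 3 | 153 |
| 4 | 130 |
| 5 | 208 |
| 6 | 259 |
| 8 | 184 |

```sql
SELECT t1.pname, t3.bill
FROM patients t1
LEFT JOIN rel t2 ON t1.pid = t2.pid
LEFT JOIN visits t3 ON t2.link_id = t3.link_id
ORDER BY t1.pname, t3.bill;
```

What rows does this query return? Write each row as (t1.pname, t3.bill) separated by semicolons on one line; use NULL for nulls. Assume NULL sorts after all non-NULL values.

Step 1 — t1 LEFT JOIN t2 on pid → 5 row(s).
Then LEFT JOIN `visits t3` on link_id: each of those 5 rows is kept; rows whose t2.link_id has no match in t3 get NULL for t3's columns.

(Bob, NULL); (Grace, NULL); (Sara, 259); (Uma, NULL); (Vik, NULL)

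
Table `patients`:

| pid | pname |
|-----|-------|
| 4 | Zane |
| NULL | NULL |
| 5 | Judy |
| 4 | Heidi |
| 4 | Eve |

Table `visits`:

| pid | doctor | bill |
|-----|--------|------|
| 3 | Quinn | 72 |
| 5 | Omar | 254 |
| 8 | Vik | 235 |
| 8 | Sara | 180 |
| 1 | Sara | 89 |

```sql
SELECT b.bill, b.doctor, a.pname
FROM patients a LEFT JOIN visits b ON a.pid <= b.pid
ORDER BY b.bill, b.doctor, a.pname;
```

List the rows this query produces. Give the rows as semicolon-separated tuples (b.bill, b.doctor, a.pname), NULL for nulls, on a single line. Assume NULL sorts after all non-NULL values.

(180, Sara, Eve); (180, Sara, Heidi); (180, Sara, Judy); (180, Sara, Zane); (235, Vik, Eve); (235, Vik, Heidi); (235, Vik, Judy); (235, Vik, Zane); (254, Omar, Eve); (254, Omar, Heidi); (254, Omar, Judy); (254, Omar, Zane); (NULL, NULL, NULL)

LEFT JOIN keeps every row from `patients`; unmatched rows get NULL for `visits`'s columns.
Matching on a.pid <= b.pid. A NULL in a compared column never satisfies the condition.
Matched pairs: 12; unmatched a rows kept: 1.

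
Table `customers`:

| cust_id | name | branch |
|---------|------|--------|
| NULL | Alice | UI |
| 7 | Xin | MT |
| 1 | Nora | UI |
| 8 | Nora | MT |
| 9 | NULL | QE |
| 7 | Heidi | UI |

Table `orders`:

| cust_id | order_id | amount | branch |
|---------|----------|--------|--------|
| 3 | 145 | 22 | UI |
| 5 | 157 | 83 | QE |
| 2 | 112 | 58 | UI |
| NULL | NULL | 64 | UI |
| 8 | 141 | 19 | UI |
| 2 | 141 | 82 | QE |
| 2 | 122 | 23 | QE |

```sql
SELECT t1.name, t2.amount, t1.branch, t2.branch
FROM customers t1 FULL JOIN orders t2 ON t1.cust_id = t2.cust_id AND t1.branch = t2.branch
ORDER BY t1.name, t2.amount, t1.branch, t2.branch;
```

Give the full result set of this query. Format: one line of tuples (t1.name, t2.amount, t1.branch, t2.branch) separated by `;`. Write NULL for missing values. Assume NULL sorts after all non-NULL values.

FULL OUTER JOIN keeps every row from both sides; unmatched rows get NULL for the other side's columns.
Matching on t1.cust_id = t2.cust_id AND t1.branch = t2.branch. A NULL in a compared column never satisfies the condition.
- cust_id=NULL, branch=UI: no t2 row matches, row kept with t2 columns NULL.
- cust_id=7, branch=MT: no t2 row matches, row kept with t2 columns NULL.
- cust_id=1, branch=UI: no t2 row matches, row kept with t2 columns NULL.
- cust_id=8, branch=MT: no t2 row matches, row kept with t2 columns NULL.
- cust_id=9, branch=QE: no t2 row matches, row kept with t2 columns NULL.
- cust_id=7, branch=UI: no t2 row matches, row kept with t2 columns NULL.
- 7 row(s) from t2 found no t1 partner → padded with NULL.

(Alice, NULL, UI, NULL); (Heidi, NULL, UI, NULL); (Nora, NULL, MT, NULL); (Nora, NULL, UI, NULL); (Xin, NULL, MT, NULL); (NULL, 19, NULL, UI); (NULL, 22, NULL, UI); (NULL, 23, NULL, QE); (NULL, 58, NULL, UI); (NULL, 64, NULL, UI); (NULL, 82, NULL, QE); (NULL, 83, NULL, QE); (NULL, NULL, QE, NULL)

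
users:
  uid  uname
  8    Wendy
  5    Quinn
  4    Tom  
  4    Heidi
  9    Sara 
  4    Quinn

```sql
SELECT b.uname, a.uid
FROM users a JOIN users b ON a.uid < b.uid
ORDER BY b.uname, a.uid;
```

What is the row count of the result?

INNER JOIN keeps only pairs where the ON condition holds.
Matching on a.uid < b.uid.
- a (uid=8) pairs with 1 row(s) of b.
- a (uid=5) pairs with 2 row(s) of b.
- a (uid=4) pairs with 3 row(s) of b.
- a (uid=4) pairs with 3 row(s) of b.
- a (uid=9) has no partner → excluded.
- a (uid=4) pairs with 3 row(s) of b.
Total: 12 rows.

12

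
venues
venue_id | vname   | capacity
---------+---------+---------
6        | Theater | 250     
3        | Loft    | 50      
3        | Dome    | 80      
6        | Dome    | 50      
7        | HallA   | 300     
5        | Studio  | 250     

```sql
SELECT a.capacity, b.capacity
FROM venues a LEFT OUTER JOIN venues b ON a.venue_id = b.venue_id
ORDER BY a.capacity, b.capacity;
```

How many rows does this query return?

LEFT JOIN keeps every row from `venues a`; unmatched rows get NULL for `venues b`'s columns.
Matching on a.venue_id = b.venue_id.
Matched pairs: 10; unmatched a rows kept: 0.
Total: 10 rows.

10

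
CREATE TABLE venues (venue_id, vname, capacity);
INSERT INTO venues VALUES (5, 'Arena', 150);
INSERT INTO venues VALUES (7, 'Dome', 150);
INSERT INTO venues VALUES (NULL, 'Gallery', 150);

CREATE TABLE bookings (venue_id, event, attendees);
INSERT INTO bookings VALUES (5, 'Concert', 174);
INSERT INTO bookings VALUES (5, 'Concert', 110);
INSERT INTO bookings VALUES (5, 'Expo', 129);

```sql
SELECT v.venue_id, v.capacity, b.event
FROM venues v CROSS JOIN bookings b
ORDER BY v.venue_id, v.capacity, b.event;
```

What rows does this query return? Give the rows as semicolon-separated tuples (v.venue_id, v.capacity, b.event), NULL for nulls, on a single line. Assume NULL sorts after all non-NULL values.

CROSS JOIN pairs every row of `venues` with every row of `bookings`: 3 × 3 = 9 rows.
After projecting and ordering:
v.venue_id | v.capacity | b.event
5 | 150 | Concert
5 | 150 | Concert
5 | 150 | Expo
7 | 150 | Concert
7 | 150 | Concert
7 | 150 | Expo
NULL | 150 | Concert
NULL | 150 | Concert
NULL | 150 | Expo

(5, 150, Concert); (5, 150, Concert); (5, 150, Expo); (7, 150, Concert); (7, 150, Concert); (7, 150, Expo); (NULL, 150, Concert); (NULL, 150, Concert); (NULL, 150, Expo)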